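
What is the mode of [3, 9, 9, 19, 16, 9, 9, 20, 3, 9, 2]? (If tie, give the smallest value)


Count the frequency of each value:
  2 appears 1 time(s)
  3 appears 2 time(s)
  9 appears 5 time(s)
  16 appears 1 time(s)
  19 appears 1 time(s)
  20 appears 1 time(s)
Maximum frequency is 5.
Only 9 reaches that frequency, so it is the mode.
Final answer: 9


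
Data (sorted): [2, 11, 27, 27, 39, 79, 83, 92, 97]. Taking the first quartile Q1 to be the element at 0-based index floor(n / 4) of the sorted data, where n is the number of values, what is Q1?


The list has n = 9 elements.
Q1 index = floor(9 / 4) = floor(2.25) = 2
Counting from index 0 in the sorted data, the element at index 2 is 27.
Final answer: 27


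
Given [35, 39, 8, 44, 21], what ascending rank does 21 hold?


Sort ascending: [8, 21, 35, 39, 44]
Find 21 in the sorted list.
21 is at position 2 (1-indexed).
Final answer: 2


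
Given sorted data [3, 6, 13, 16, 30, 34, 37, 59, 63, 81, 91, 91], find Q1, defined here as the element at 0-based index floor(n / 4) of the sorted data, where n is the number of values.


The list has n = 12 elements.
Q1 index = floor(12 / 4) = floor(3) = 3
Counting from index 0 in the sorted data, the element at index 3 is 16.
Final answer: 16


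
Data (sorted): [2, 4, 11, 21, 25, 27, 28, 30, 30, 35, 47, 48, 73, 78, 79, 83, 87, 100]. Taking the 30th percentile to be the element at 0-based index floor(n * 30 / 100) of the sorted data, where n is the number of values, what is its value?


The dataset has n = 18 elements.
Index = floor(18 * 30 / 100) = floor(540 / 100) = floor(5.4) = 5
Counting from index 0 in the sorted data, the element at index 5 is 27.
Final answer: 27


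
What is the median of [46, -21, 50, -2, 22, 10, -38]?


First, sort the list: [-38, -21, -2, 10, 22, 46, 50]
The list has 7 elements (odd count).
The middle index is 3 (0-based), and the element there is 10.
Final answer: 10


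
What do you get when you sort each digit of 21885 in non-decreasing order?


The number 21885 has digits: 2, 1, 8, 8, 5
Sorted: 1, 2, 5, 8, 8
Joining the sorted digits gives the result.
Final answer: 12588


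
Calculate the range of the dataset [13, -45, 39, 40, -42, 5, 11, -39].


Maximum value: 40
Minimum value: -45
Range = 40 - (-45) = 85
Final answer: 85


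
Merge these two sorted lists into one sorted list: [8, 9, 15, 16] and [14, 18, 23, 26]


List A: [8, 9, 15, 16]
List B: [14, 18, 23, 26]
Repeatedly compare the front elements and take the smaller:
  8 vs 14 -> take 8
  9 vs 14 -> take 9
  15 vs 14 -> take 14
  15 vs 18 -> take 15
  16 vs 18 -> take 16
  A is exhausted; append the rest of B: [18, 23, 26]
Final answer: [8, 9, 14, 15, 16, 18, 23, 26]


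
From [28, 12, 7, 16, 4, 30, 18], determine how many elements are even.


Check each element:
  28 is even
  12 is even
  7 is odd
  16 is even
  4 is even
  30 is even
  18 is even
Evens: [28, 12, 16, 4, 30, 18]
Count of evens = 6
Final answer: 6


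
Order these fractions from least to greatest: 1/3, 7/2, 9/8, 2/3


Convert to decimal for comparison:
  1/3 = 0.3333
  7/2 = 3.5
  9/8 = 1.125
  2/3 = 0.6667
Decimals in increasing order: 0.3333 < 0.6667 < 1.125 < 3.5
Writing each back as its fraction gives the sorted order.
Final answer: 1/3, 2/3, 9/8, 7/2


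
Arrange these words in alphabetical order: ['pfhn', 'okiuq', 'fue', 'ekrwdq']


Compare strings character by character (the first differing letter decides):
  'ekrwdq' < 'fue' since 'e' < 'f' at position 1
  'fue' < 'okiuq' since 'f' < 'o' at position 1
  'okiuq' < 'pfhn' since 'o' < 'p' at position 1
Chaining these comparisons gives the alphabetical order.
Final answer: ['ekrwdq', 'fue', 'okiuq', 'pfhn']


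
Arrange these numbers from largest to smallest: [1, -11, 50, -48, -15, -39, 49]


Original list: [1, -11, 50, -48, -15, -39, 49]
Repeatedly take the largest remaining element:
  Remaining [1, -11, 50, -48, -15, -39, 49] -> largest is 50
  Remaining [1, -11, -48, -15, -39, 49] -> largest is 49
  Remaining [1, -11, -48, -15, -39] -> largest is 1
  Remaining [-11, -48, -15, -39] -> largest is -11
  Remaining [-48, -15, -39] -> largest is -15
  Remaining [-48, -39] -> largest is -39
  Remaining [-48] -> largest is -48
Collecting the picks in order gives the descending list.
Final answer: [50, 49, 1, -11, -15, -39, -48]


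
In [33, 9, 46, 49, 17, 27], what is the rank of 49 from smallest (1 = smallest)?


Sort ascending: [9, 17, 27, 33, 46, 49]
Find 49 in the sorted list.
49 is at position 6 (1-indexed).
Final answer: 6


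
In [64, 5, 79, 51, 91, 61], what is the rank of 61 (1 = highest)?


Sort descending: [91, 79, 64, 61, 51, 5]
Find 61 in the sorted list.
61 is at position 4.
Final answer: 4


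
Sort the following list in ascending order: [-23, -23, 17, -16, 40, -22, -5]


Original list: [-23, -23, 17, -16, 40, -22, -5]
Repeatedly take the smallest remaining element:
  Remaining [-23, -23, 17, -16, 40, -22, -5] -> smallest is -23
  Remaining [-23, 17, -16, 40, -22, -5] -> smallest is -23
  Remaining [17, -16, 40, -22, -5] -> smallest is -22
  Remaining [17, -16, 40, -5] -> smallest is -16
  Remaining [17, 40, -5] -> smallest is -5
  Remaining [17, 40] -> smallest is 17
  Remaining [40] -> smallest is 40
Collecting the picks in order gives the sorted list.
Final answer: [-23, -23, -22, -16, -5, 17, 40]


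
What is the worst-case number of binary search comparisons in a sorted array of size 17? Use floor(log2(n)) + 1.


Binary search halves the search space each step.
Maximum comparisons = floor(log2(17)) + 1
log2(17) = 4.0875
floor(log2(17)) = 4, so 4 + 1 = 5
Final answer: 5


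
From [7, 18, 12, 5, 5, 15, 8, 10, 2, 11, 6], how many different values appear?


List all unique values:
Distinct values: [2, 5, 6, 7, 8, 10, 11, 12, 15, 18]
Count = 10
Final answer: 10


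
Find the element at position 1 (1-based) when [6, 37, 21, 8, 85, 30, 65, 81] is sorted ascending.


Sort ascending: [6, 8, 21, 30, 37, 65, 81, 85]
The 1st element (1-indexed) is at index 0.
Value = 6
Final answer: 6


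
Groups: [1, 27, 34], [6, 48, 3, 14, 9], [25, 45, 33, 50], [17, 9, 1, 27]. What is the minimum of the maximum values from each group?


Find max of each group:
  Group 1: [1, 27, 34] -> max = 34
  Group 2: [6, 48, 3, 14, 9] -> max = 48
  Group 3: [25, 45, 33, 50] -> max = 50
  Group 4: [17, 9, 1, 27] -> max = 27
Maxes: [34, 48, 50, 27]
Minimum of maxes = 27
Final answer: 27


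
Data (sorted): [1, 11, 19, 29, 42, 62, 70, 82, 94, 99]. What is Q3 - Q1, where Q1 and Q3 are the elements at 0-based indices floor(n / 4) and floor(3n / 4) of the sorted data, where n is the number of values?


The data has n = 10 elements.
Q1 index = floor(10 / 4) = floor(2.5) = 2; Q3 index = floor(3 * 10 / 4) = floor(7.5) = 7
Q1 = element at index 2 = 19
Q3 = element at index 7 = 82
IQR = 82 - 19 = 63
Final answer: 63


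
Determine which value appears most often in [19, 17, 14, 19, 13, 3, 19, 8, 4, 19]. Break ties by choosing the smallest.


Count the frequency of each value:
  3 appears 1 time(s)
  4 appears 1 time(s)
  8 appears 1 time(s)
  13 appears 1 time(s)
  14 appears 1 time(s)
  17 appears 1 time(s)
  19 appears 4 time(s)
Maximum frequency is 4.
Only 19 reaches that frequency, so it is the mode.
Final answer: 19


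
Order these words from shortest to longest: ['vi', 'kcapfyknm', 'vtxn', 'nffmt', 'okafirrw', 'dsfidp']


Compute lengths:
  'vi' has length 2
  'kcapfyknm' has length 9
  'vtxn' has length 4
  'nffmt' has length 5
  'okafirrw' has length 8
  'dsfidp' has length 6
Lengths in increasing order: 2 < 4 < 5 < 6 < 8 < 9
Listing the words in that order gives the answer.
Final answer: ['vi', 'vtxn', 'nffmt', 'dsfidp', 'okafirrw', 'kcapfyknm']


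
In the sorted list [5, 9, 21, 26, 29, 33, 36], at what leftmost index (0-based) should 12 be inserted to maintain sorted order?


List is sorted: [5, 9, 21, 26, 29, 33, 36]
We need the leftmost position where 12 can be inserted, i.e. the first index whose element is >= 12 (or the end of the list if none is).
Binary search with low=0, high=7 (0-based indices):
  low=0, high=7, mid=3: a[3]=26 >= 12, so high = 3
  low=0, high=3, mid=1: a[1]=9 < 12, so low = 2
  low=2, high=3, mid=2: a[2]=21 >= 12, so high = 2
Now low = high = 2, so the insertion index is 2.
Final answer: 2


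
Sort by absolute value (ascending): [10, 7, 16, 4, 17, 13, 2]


Compute absolute values:
  |10| = 10
  |7| = 7
  |16| = 16
  |4| = 4
  |17| = 17
  |13| = 13
  |2| = 2
Absolute values in increasing order: 2 < 4 < 7 < 10 < 13 < 16 < 17
Listing the original numbers in that order gives the answer.
Final answer: [2, 4, 7, 10, 13, 16, 17]


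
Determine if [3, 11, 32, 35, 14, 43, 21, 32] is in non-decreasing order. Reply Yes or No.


Check consecutive pairs:
  3 <= 11? True
  11 <= 32? True
  32 <= 35? True
  35 <= 14? False
  14 <= 43? True
  43 <= 21? False
  21 <= 32? True
2 consecutive pair(s) are out of order, so the list is not sorted.
Final answer: No


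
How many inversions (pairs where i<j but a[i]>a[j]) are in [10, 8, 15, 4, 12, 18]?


For each element, count the later elements that are smaller than it:
  10 (index 0): smaller elements after it = [8, 4] -> 2
  8 (index 1): smaller elements after it = [4] -> 1
  15 (index 2): smaller elements after it = [4, 12] -> 2
  4 (index 3): smaller elements after it = [] -> 0
  12 (index 4): smaller elements after it = [] -> 0
Total inversions = 2 + 1 + 2 + 0 + 0 = 5
Final answer: 5


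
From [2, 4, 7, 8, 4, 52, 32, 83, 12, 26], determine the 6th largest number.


Sort descending: [83, 52, 32, 26, 12, 8, 7, 4, 4, 2]
The 6th element (1-indexed) is at index 5.
Value = 8
Final answer: 8


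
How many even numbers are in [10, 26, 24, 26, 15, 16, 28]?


Check each element:
  10 is even
  26 is even
  24 is even
  26 is even
  15 is odd
  16 is even
  28 is even
Evens: [10, 26, 24, 26, 16, 28]
Count of evens = 6
Final answer: 6


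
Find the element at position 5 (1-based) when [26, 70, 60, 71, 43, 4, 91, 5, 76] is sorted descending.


Sort descending: [91, 76, 71, 70, 60, 43, 26, 5, 4]
The 5th element (1-indexed) is at index 4.
Value = 60
Final answer: 60


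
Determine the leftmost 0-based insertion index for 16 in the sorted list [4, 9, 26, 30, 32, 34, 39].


List is sorted: [4, 9, 26, 30, 32, 34, 39]
We need the leftmost position where 16 can be inserted, i.e. the first index whose element is >= 16 (or the end of the list if none is).
Binary search with low=0, high=7 (0-based indices):
  low=0, high=7, mid=3: a[3]=30 >= 16, so high = 3
  low=0, high=3, mid=1: a[1]=9 < 16, so low = 2
  low=2, high=3, mid=2: a[2]=26 >= 16, so high = 2
Now low = high = 2, so the insertion index is 2.
Final answer: 2


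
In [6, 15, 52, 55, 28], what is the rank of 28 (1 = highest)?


Sort descending: [55, 52, 28, 15, 6]
Find 28 in the sorted list.
28 is at position 3.
Final answer: 3


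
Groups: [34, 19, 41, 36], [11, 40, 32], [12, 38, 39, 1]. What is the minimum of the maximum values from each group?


Find max of each group:
  Group 1: [34, 19, 41, 36] -> max = 41
  Group 2: [11, 40, 32] -> max = 40
  Group 3: [12, 38, 39, 1] -> max = 39
Maxes: [41, 40, 39]
Minimum of maxes = 39
Final answer: 39


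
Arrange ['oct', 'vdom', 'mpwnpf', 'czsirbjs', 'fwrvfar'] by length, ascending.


Compute lengths:
  'oct' has length 3
  'vdom' has length 4
  'mpwnpf' has length 6
  'czsirbjs' has length 8
  'fwrvfar' has length 7
Lengths in increasing order: 3 < 4 < 6 < 7 < 8
Listing the words in that order gives the answer.
Final answer: ['oct', 'vdom', 'mpwnpf', 'fwrvfar', 'czsirbjs']


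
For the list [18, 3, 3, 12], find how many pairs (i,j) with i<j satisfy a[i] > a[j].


For each element, count the later elements that are smaller than it:
  18 (index 0): smaller elements after it = [3, 3, 12] -> 3
  3 (index 1): smaller elements after it = [] -> 0
  3 (index 2): smaller elements after it = [] -> 0
Total inversions = 3 + 0 + 0 = 3
Final answer: 3


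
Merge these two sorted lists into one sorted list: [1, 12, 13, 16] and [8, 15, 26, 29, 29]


List A: [1, 12, 13, 16]
List B: [8, 15, 26, 29, 29]
Repeatedly compare the front elements and take the smaller:
  1 vs 8 -> take 1
  12 vs 8 -> take 8
  12 vs 15 -> take 12
  13 vs 15 -> take 13
  16 vs 15 -> take 15
  16 vs 26 -> take 16
  A is exhausted; append the rest of B: [26, 29, 29]
Final answer: [1, 8, 12, 13, 15, 16, 26, 29, 29]


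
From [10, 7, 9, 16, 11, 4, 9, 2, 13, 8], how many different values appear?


List all unique values:
Distinct values: [2, 4, 7, 8, 9, 10, 11, 13, 16]
Count = 9
Final answer: 9


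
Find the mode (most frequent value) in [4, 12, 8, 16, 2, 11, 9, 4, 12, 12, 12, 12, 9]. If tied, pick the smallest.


Count the frequency of each value:
  2 appears 1 time(s)
  4 appears 2 time(s)
  8 appears 1 time(s)
  9 appears 2 time(s)
  11 appears 1 time(s)
  12 appears 5 time(s)
  16 appears 1 time(s)
Maximum frequency is 5.
Only 12 reaches that frequency, so it is the mode.
Final answer: 12


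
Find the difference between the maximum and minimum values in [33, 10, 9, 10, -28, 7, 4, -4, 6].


Maximum value: 33
Minimum value: -28
Range = 33 - (-28) = 61
Final answer: 61


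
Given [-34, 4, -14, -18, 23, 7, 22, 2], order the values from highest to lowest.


Original list: [-34, 4, -14, -18, 23, 7, 22, 2]
Repeatedly take the largest remaining element:
  Remaining [-34, 4, -14, -18, 23, 7, 22, 2] -> largest is 23
  Remaining [-34, 4, -14, -18, 7, 22, 2] -> largest is 22
  Remaining [-34, 4, -14, -18, 7, 2] -> largest is 7
  Remaining [-34, 4, -14, -18, 2] -> largest is 4
  Remaining [-34, -14, -18, 2] -> largest is 2
  Remaining [-34, -14, -18] -> largest is -14
  Remaining [-34, -18] -> largest is -18
  Remaining [-34] -> largest is -34
Collecting the picks in order gives the descending list.
Final answer: [23, 22, 7, 4, 2, -14, -18, -34]


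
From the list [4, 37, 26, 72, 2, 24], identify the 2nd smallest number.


Sort ascending: [2, 4, 24, 26, 37, 72]
The 2nd element (1-indexed) is at index 1.
Value = 4
Final answer: 4


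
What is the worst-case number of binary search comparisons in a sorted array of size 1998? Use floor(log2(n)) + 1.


Binary search halves the search space each step.
Maximum comparisons = floor(log2(1998)) + 1
log2(1998) = 10.9643
floor(log2(1998)) = 10, so 10 + 1 = 11
Final answer: 11


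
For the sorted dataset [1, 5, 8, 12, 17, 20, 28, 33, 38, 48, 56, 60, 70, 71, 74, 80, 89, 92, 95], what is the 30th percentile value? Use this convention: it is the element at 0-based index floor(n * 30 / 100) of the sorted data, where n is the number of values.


The dataset has n = 19 elements.
Index = floor(19 * 30 / 100) = floor(570 / 100) = floor(5.7) = 5
Counting from index 0 in the sorted data, the element at index 5 is 20.
Final answer: 20


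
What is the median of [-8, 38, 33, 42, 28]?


First, sort the list: [-8, 28, 33, 38, 42]
The list has 5 elements (odd count).
The middle index is 2 (0-based), and the element there is 33.
Final answer: 33


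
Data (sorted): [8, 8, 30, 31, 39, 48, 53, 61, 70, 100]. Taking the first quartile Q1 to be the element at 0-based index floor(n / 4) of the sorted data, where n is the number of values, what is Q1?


The list has n = 10 elements.
Q1 index = floor(10 / 4) = floor(2.5) = 2
Counting from index 0 in the sorted data, the element at index 2 is 30.
Final answer: 30


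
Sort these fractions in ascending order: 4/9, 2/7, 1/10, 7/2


Convert to decimal for comparison:
  4/9 = 0.4444
  2/7 = 0.2857
  1/10 = 0.1
  7/2 = 3.5
Decimals in increasing order: 0.1 < 0.2857 < 0.4444 < 3.5
Writing each back as its fraction gives the sorted order.
Final answer: 1/10, 2/7, 4/9, 7/2


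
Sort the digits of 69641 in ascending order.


The number 69641 has digits: 6, 9, 6, 4, 1
Sorted: 1, 4, 6, 6, 9
Joining the sorted digits gives the result.
Final answer: 14669


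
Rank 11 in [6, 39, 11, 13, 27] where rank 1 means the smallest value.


Sort ascending: [6, 11, 13, 27, 39]
Find 11 in the sorted list.
11 is at position 2 (1-indexed).
Final answer: 2


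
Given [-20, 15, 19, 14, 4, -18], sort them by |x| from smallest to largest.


Compute absolute values:
  |-20| = 20
  |15| = 15
  |19| = 19
  |14| = 14
  |4| = 4
  |-18| = 18
Absolute values in increasing order: 4 < 14 < 15 < 18 < 19 < 20
Listing the original numbers in that order gives the answer.
Final answer: [4, 14, 15, -18, 19, -20]


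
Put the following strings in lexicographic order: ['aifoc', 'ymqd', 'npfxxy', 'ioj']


Compare strings character by character (the first differing letter decides):
  'aifoc' < 'ioj' since 'a' < 'i' at position 1
  'ioj' < 'npfxxy' since 'i' < 'n' at position 1
  'npfxxy' < 'ymqd' since 'n' < 'y' at position 1
Chaining these comparisons gives the alphabetical order.
Final answer: ['aifoc', 'ioj', 'npfxxy', 'ymqd']


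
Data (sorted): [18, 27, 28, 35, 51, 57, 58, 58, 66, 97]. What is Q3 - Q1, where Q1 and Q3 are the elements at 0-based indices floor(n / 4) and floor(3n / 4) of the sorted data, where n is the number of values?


The data has n = 10 elements.
Q1 index = floor(10 / 4) = floor(2.5) = 2; Q3 index = floor(3 * 10 / 4) = floor(7.5) = 7
Q1 = element at index 2 = 28
Q3 = element at index 7 = 58
IQR = 58 - 28 = 30
Final answer: 30


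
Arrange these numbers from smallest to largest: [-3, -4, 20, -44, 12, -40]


Original list: [-3, -4, 20, -44, 12, -40]
Repeatedly take the smallest remaining element:
  Remaining [-3, -4, 20, -44, 12, -40] -> smallest is -44
  Remaining [-3, -4, 20, 12, -40] -> smallest is -40
  Remaining [-3, -4, 20, 12] -> smallest is -4
  Remaining [-3, 20, 12] -> smallest is -3
  Remaining [20, 12] -> smallest is 12
  Remaining [20] -> smallest is 20
Collecting the picks in order gives the sorted list.
Final answer: [-44, -40, -4, -3, 12, 20]


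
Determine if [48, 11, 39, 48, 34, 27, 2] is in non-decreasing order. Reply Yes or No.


Check consecutive pairs:
  48 <= 11? False
  11 <= 39? True
  39 <= 48? True
  48 <= 34? False
  34 <= 27? False
  27 <= 2? False
4 consecutive pair(s) are out of order, so the list is not sorted.
Final answer: No


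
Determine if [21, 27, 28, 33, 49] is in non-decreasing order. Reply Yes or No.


Check consecutive pairs:
  21 <= 27? True
  27 <= 28? True
  28 <= 33? True
  33 <= 49? True
Every consecutive pair is in order, so the list is non-decreasing.
Final answer: Yes


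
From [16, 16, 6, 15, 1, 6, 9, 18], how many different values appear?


List all unique values:
Distinct values: [1, 6, 9, 15, 16, 18]
Count = 6
Final answer: 6


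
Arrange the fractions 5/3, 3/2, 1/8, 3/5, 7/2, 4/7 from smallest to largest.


Convert to decimal for comparison:
  5/3 = 1.6667
  3/2 = 1.5
  1/8 = 0.125
  3/5 = 0.6
  7/2 = 3.5
  4/7 = 0.5714
Decimals in increasing order: 0.125 < 0.5714 < 0.6 < 1.5 < 1.6667 < 3.5
Writing each back as its fraction gives the sorted order.
Final answer: 1/8, 4/7, 3/5, 3/2, 5/3, 7/2


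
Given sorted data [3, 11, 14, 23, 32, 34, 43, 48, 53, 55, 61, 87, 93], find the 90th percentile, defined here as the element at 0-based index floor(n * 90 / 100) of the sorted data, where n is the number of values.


The dataset has n = 13 elements.
Index = floor(13 * 90 / 100) = floor(1170 / 100) = floor(11.7) = 11
Counting from index 0 in the sorted data, the element at index 11 is 87.
Final answer: 87


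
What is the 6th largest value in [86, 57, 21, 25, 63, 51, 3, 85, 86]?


Sort descending: [86, 86, 85, 63, 57, 51, 25, 21, 3]
The 6th element (1-indexed) is at index 5.
Value = 51
Final answer: 51


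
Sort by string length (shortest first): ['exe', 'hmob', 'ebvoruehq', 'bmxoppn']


Compute lengths:
  'exe' has length 3
  'hmob' has length 4
  'ebvoruehq' has length 9
  'bmxoppn' has length 7
Lengths in increasing order: 3 < 4 < 7 < 9
Listing the words in that order gives the answer.
Final answer: ['exe', 'hmob', 'bmxoppn', 'ebvoruehq']


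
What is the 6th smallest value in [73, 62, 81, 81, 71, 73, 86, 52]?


Sort ascending: [52, 62, 71, 73, 73, 81, 81, 86]
The 6th element (1-indexed) is at index 5.
Value = 81
Final answer: 81


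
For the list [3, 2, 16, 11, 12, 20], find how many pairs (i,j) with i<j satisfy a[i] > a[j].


For each element, count the later elements that are smaller than it:
  3 (index 0): smaller elements after it = [2] -> 1
  2 (index 1): smaller elements after it = [] -> 0
  16 (index 2): smaller elements after it = [11, 12] -> 2
  11 (index 3): smaller elements after it = [] -> 0
  12 (index 4): smaller elements after it = [] -> 0
Total inversions = 1 + 0 + 2 + 0 + 0 = 3
Final answer: 3


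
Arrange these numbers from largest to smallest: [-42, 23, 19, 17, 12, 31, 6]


Original list: [-42, 23, 19, 17, 12, 31, 6]
Repeatedly take the largest remaining element:
  Remaining [-42, 23, 19, 17, 12, 31, 6] -> largest is 31
  Remaining [-42, 23, 19, 17, 12, 6] -> largest is 23
  Remaining [-42, 19, 17, 12, 6] -> largest is 19
  Remaining [-42, 17, 12, 6] -> largest is 17
  Remaining [-42, 12, 6] -> largest is 12
  Remaining [-42, 6] -> largest is 6
  Remaining [-42] -> largest is -42
Collecting the picks in order gives the descending list.
Final answer: [31, 23, 19, 17, 12, 6, -42]


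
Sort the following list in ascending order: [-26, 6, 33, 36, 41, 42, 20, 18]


Original list: [-26, 6, 33, 36, 41, 42, 20, 18]
Repeatedly take the smallest remaining element:
  Remaining [-26, 6, 33, 36, 41, 42, 20, 18] -> smallest is -26
  Remaining [6, 33, 36, 41, 42, 20, 18] -> smallest is 6
  Remaining [33, 36, 41, 42, 20, 18] -> smallest is 18
  Remaining [33, 36, 41, 42, 20] -> smallest is 20
  Remaining [33, 36, 41, 42] -> smallest is 33
  Remaining [36, 41, 42] -> smallest is 36
  Remaining [41, 42] -> smallest is 41
  Remaining [42] -> smallest is 42
Collecting the picks in order gives the sorted list.
Final answer: [-26, 6, 18, 20, 33, 36, 41, 42]


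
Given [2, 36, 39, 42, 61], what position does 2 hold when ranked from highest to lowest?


Sort descending: [61, 42, 39, 36, 2]
Find 2 in the sorted list.
2 is at position 5.
Final answer: 5


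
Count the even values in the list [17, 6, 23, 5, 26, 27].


Check each element:
  17 is odd
  6 is even
  23 is odd
  5 is odd
  26 is even
  27 is odd
Evens: [6, 26]
Count of evens = 2
Final answer: 2


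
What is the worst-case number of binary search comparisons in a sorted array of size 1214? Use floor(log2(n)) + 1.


Binary search halves the search space each step.
Maximum comparisons = floor(log2(1214)) + 1
log2(1214) = 10.2456
floor(log2(1214)) = 10, so 10 + 1 = 11
Final answer: 11


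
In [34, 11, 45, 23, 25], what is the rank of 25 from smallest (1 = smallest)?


Sort ascending: [11, 23, 25, 34, 45]
Find 25 in the sorted list.
25 is at position 3 (1-indexed).
Final answer: 3


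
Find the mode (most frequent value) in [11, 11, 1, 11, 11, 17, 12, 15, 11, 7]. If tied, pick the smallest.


Count the frequency of each value:
  1 appears 1 time(s)
  7 appears 1 time(s)
  11 appears 5 time(s)
  12 appears 1 time(s)
  15 appears 1 time(s)
  17 appears 1 time(s)
Maximum frequency is 5.
Only 11 reaches that frequency, so it is the mode.
Final answer: 11


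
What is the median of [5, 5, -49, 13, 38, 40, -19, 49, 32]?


First, sort the list: [-49, -19, 5, 5, 13, 32, 38, 40, 49]
The list has 9 elements (odd count).
The middle index is 4 (0-based), and the element there is 13.
Final answer: 13


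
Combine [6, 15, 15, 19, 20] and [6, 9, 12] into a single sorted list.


List A: [6, 15, 15, 19, 20]
List B: [6, 9, 12]
Repeatedly compare the front elements and take the smaller:
  6 vs 6 -> take 6
  15 vs 6 -> take 6
  15 vs 9 -> take 9
  15 vs 12 -> take 12
  B is exhausted; append the rest of A: [15, 15, 19, 20]
Final answer: [6, 6, 9, 12, 15, 15, 19, 20]


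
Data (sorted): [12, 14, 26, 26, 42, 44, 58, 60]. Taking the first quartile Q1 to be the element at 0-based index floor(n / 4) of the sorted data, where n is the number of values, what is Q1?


The list has n = 8 elements.
Q1 index = floor(8 / 4) = floor(2) = 2
Counting from index 0 in the sorted data, the element at index 2 is 26.
Final answer: 26


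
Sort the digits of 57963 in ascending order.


The number 57963 has digits: 5, 7, 9, 6, 3
Sorted: 3, 5, 6, 7, 9
Joining the sorted digits gives the result.
Final answer: 35679


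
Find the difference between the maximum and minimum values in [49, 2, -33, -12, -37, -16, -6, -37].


Maximum value: 49
Minimum value: -37
Range = 49 - (-37) = 86
Final answer: 86


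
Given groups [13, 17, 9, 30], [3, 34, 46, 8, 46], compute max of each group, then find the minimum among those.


Find max of each group:
  Group 1: [13, 17, 9, 30] -> max = 30
  Group 2: [3, 34, 46, 8, 46] -> max = 46
Maxes: [30, 46]
Minimum of maxes = 30
Final answer: 30


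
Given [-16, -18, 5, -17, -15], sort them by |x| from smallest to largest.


Compute absolute values:
  |-16| = 16
  |-18| = 18
  |5| = 5
  |-17| = 17
  |-15| = 15
Absolute values in increasing order: 5 < 15 < 16 < 17 < 18
Listing the original numbers in that order gives the answer.
Final answer: [5, -15, -16, -17, -18]


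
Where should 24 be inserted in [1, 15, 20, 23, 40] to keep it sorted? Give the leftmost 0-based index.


List is sorted: [1, 15, 20, 23, 40]
We need the leftmost position where 24 can be inserted, i.e. the first index whose element is >= 24 (or the end of the list if none is).
Binary search with low=0, high=5 (0-based indices):
  low=0, high=5, mid=2: a[2]=20 < 24, so low = 3
  low=3, high=5, mid=4: a[4]=40 >= 24, so high = 4
  low=3, high=4, mid=3: a[3]=23 < 24, so low = 4
Now low = high = 4, so the insertion index is 4.
Final answer: 4


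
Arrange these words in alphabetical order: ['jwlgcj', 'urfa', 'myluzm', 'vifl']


Compare strings character by character (the first differing letter decides):
  'jwlgcj' < 'myluzm' since 'j' < 'm' at position 1
  'myluzm' < 'urfa' since 'm' < 'u' at position 1
  'urfa' < 'vifl' since 'u' < 'v' at position 1
Chaining these comparisons gives the alphabetical order.
Final answer: ['jwlgcj', 'myluzm', 'urfa', 'vifl']


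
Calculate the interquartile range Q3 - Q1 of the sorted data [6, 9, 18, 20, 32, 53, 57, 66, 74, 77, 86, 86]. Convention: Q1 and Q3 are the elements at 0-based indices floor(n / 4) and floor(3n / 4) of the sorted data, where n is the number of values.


The data has n = 12 elements.
Q1 index = floor(12 / 4) = floor(3) = 3; Q3 index = floor(3 * 12 / 4) = floor(9) = 9
Q1 = element at index 3 = 20
Q3 = element at index 9 = 77
IQR = 77 - 20 = 57
Final answer: 57


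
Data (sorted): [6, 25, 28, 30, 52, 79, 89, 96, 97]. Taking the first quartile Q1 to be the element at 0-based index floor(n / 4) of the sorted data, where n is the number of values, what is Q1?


The list has n = 9 elements.
Q1 index = floor(9 / 4) = floor(2.25) = 2
Counting from index 0 in the sorted data, the element at index 2 is 28.
Final answer: 28


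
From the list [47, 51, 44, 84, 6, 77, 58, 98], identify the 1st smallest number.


Sort ascending: [6, 44, 47, 51, 58, 77, 84, 98]
The 1st element (1-indexed) is at index 0.
Value = 6
Final answer: 6


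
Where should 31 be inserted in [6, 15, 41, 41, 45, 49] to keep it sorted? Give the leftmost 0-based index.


List is sorted: [6, 15, 41, 41, 45, 49]
We need the leftmost position where 31 can be inserted, i.e. the first index whose element is >= 31 (or the end of the list if none is).
Binary search with low=0, high=6 (0-based indices):
  low=0, high=6, mid=3: a[3]=41 >= 31, so high = 3
  low=0, high=3, mid=1: a[1]=15 < 31, so low = 2
  low=2, high=3, mid=2: a[2]=41 >= 31, so high = 2
Now low = high = 2, so the insertion index is 2.
Final answer: 2


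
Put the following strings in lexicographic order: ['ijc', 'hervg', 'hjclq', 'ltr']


Compare strings character by character (the first differing letter decides):
  'hervg' < 'hjclq' since 'e' < 'j' at position 2
  'hjclq' < 'ijc' since 'h' < 'i' at position 1
  'ijc' < 'ltr' since 'i' < 'l' at position 1
Chaining these comparisons gives the alphabetical order.
Final answer: ['hervg', 'hjclq', 'ijc', 'ltr']


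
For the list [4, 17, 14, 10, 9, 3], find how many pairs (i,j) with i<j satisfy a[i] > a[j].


For each element, count the later elements that are smaller than it:
  4 (index 0): smaller elements after it = [3] -> 1
  17 (index 1): smaller elements after it = [14, 10, 9, 3] -> 4
  14 (index 2): smaller elements after it = [10, 9, 3] -> 3
  10 (index 3): smaller elements after it = [9, 3] -> 2
  9 (index 4): smaller elements after it = [3] -> 1
Total inversions = 1 + 4 + 3 + 2 + 1 = 11
Final answer: 11


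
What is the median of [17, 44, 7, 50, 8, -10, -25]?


First, sort the list: [-25, -10, 7, 8, 17, 44, 50]
The list has 7 elements (odd count).
The middle index is 3 (0-based), and the element there is 8.
Final answer: 8


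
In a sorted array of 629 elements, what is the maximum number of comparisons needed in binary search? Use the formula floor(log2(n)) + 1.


Binary search halves the search space each step.
Maximum comparisons = floor(log2(629)) + 1
log2(629) = 9.2969
floor(log2(629)) = 9, so 9 + 1 = 10
Final answer: 10


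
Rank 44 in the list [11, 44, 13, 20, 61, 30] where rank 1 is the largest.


Sort descending: [61, 44, 30, 20, 13, 11]
Find 44 in the sorted list.
44 is at position 2.
Final answer: 2


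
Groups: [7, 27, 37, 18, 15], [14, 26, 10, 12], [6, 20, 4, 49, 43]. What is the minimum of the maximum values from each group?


Find max of each group:
  Group 1: [7, 27, 37, 18, 15] -> max = 37
  Group 2: [14, 26, 10, 12] -> max = 26
  Group 3: [6, 20, 4, 49, 43] -> max = 49
Maxes: [37, 26, 49]
Minimum of maxes = 26
Final answer: 26


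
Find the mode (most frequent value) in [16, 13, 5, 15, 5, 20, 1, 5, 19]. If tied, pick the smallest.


Count the frequency of each value:
  1 appears 1 time(s)
  5 appears 3 time(s)
  13 appears 1 time(s)
  15 appears 1 time(s)
  16 appears 1 time(s)
  19 appears 1 time(s)
  20 appears 1 time(s)
Maximum frequency is 3.
Only 5 reaches that frequency, so it is the mode.
Final answer: 5


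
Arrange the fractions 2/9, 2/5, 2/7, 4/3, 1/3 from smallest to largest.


Convert to decimal for comparison:
  2/9 = 0.2222
  2/5 = 0.4
  2/7 = 0.2857
  4/3 = 1.3333
  1/3 = 0.3333
Decimals in increasing order: 0.2222 < 0.2857 < 0.3333 < 0.4 < 1.3333
Writing each back as its fraction gives the sorted order.
Final answer: 2/9, 2/7, 1/3, 2/5, 4/3


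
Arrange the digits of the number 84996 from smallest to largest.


The number 84996 has digits: 8, 4, 9, 9, 6
Sorted: 4, 6, 8, 9, 9
Joining the sorted digits gives the result.
Final answer: 46899


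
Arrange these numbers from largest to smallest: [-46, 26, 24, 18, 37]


Original list: [-46, 26, 24, 18, 37]
Repeatedly take the largest remaining element:
  Remaining [-46, 26, 24, 18, 37] -> largest is 37
  Remaining [-46, 26, 24, 18] -> largest is 26
  Remaining [-46, 24, 18] -> largest is 24
  Remaining [-46, 18] -> largest is 18
  Remaining [-46] -> largest is -46
Collecting the picks in order gives the descending list.
Final answer: [37, 26, 24, 18, -46]


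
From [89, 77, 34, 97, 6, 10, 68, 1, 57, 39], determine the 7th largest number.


Sort descending: [97, 89, 77, 68, 57, 39, 34, 10, 6, 1]
The 7th element (1-indexed) is at index 6.
Value = 34
Final answer: 34


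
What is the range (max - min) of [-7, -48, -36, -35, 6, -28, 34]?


Maximum value: 34
Minimum value: -48
Range = 34 - (-48) = 82
Final answer: 82


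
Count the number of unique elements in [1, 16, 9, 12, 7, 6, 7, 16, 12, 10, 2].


List all unique values:
Distinct values: [1, 2, 6, 7, 9, 10, 12, 16]
Count = 8
Final answer: 8


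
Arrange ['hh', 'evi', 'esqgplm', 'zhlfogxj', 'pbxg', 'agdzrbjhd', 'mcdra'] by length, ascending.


Compute lengths:
  'hh' has length 2
  'evi' has length 3
  'esqgplm' has length 7
  'zhlfogxj' has length 8
  'pbxg' has length 4
  'agdzrbjhd' has length 9
  'mcdra' has length 5
Lengths in increasing order: 2 < 3 < 4 < 5 < 7 < 8 < 9
Listing the words in that order gives the answer.
Final answer: ['hh', 'evi', 'pbxg', 'mcdra', 'esqgplm', 'zhlfogxj', 'agdzrbjhd']


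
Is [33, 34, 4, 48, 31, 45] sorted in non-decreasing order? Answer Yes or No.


Check consecutive pairs:
  33 <= 34? True
  34 <= 4? False
  4 <= 48? True
  48 <= 31? False
  31 <= 45? True
2 consecutive pair(s) are out of order, so the list is not sorted.
Final answer: No


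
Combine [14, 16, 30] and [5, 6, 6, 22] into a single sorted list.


List A: [14, 16, 30]
List B: [5, 6, 6, 22]
Repeatedly compare the front elements and take the smaller:
  14 vs 5 -> take 5
  14 vs 6 -> take 6
  14 vs 6 -> take 6
  14 vs 22 -> take 14
  16 vs 22 -> take 16
  30 vs 22 -> take 22
  B is exhausted; append the rest of A: [30]
Final answer: [5, 6, 6, 14, 16, 22, 30]


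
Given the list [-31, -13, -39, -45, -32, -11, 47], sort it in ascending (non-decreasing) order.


Original list: [-31, -13, -39, -45, -32, -11, 47]
Repeatedly take the smallest remaining element:
  Remaining [-31, -13, -39, -45, -32, -11, 47] -> smallest is -45
  Remaining [-31, -13, -39, -32, -11, 47] -> smallest is -39
  Remaining [-31, -13, -32, -11, 47] -> smallest is -32
  Remaining [-31, -13, -11, 47] -> smallest is -31
  Remaining [-13, -11, 47] -> smallest is -13
  Remaining [-11, 47] -> smallest is -11
  Remaining [47] -> smallest is 47
Collecting the picks in order gives the sorted list.
Final answer: [-45, -39, -32, -31, -13, -11, 47]


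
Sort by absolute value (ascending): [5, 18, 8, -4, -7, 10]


Compute absolute values:
  |5| = 5
  |18| = 18
  |8| = 8
  |-4| = 4
  |-7| = 7
  |10| = 10
Absolute values in increasing order: 4 < 5 < 7 < 8 < 10 < 18
Listing the original numbers in that order gives the answer.
Final answer: [-4, 5, -7, 8, 10, 18]


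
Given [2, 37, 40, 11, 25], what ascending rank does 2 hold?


Sort ascending: [2, 11, 25, 37, 40]
Find 2 in the sorted list.
2 is at position 1 (1-indexed).
Final answer: 1


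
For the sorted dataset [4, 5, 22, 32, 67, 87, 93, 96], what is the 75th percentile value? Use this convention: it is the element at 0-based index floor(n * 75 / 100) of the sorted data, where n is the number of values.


The dataset has n = 8 elements.
Index = floor(8 * 75 / 100) = floor(600 / 100) = floor(6) = 6
Counting from index 0 in the sorted data, the element at index 6 is 93.
Final answer: 93


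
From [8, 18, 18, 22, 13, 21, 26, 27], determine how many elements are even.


Check each element:
  8 is even
  18 is even
  18 is even
  22 is even
  13 is odd
  21 is odd
  26 is even
  27 is odd
Evens: [8, 18, 18, 22, 26]
Count of evens = 5
Final answer: 5


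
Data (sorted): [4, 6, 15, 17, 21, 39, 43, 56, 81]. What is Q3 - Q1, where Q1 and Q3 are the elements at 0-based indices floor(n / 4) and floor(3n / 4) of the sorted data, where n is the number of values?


The data has n = 9 elements.
Q1 index = floor(9 / 4) = floor(2.25) = 2; Q3 index = floor(3 * 9 / 4) = floor(6.75) = 6
Q1 = element at index 2 = 15
Q3 = element at index 6 = 43
IQR = 43 - 15 = 28
Final answer: 28


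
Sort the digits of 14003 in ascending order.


The number 14003 has digits: 1, 4, 0, 0, 3
Sorted: 0, 0, 1, 3, 4
Joining the sorted digits gives the result.
Final answer: 00134


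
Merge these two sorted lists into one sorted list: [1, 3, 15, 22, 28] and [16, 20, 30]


List A: [1, 3, 15, 22, 28]
List B: [16, 20, 30]
Repeatedly compare the front elements and take the smaller:
  1 vs 16 -> take 1
  3 vs 16 -> take 3
  15 vs 16 -> take 15
  22 vs 16 -> take 16
  22 vs 20 -> take 20
  22 vs 30 -> take 22
  28 vs 30 -> take 28
  A is exhausted; append the rest of B: [30]
Final answer: [1, 3, 15, 16, 20, 22, 28, 30]


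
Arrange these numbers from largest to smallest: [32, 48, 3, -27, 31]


Original list: [32, 48, 3, -27, 31]
Repeatedly take the largest remaining element:
  Remaining [32, 48, 3, -27, 31] -> largest is 48
  Remaining [32, 3, -27, 31] -> largest is 32
  Remaining [3, -27, 31] -> largest is 31
  Remaining [3, -27] -> largest is 3
  Remaining [-27] -> largest is -27
Collecting the picks in order gives the descending list.
Final answer: [48, 32, 31, 3, -27]


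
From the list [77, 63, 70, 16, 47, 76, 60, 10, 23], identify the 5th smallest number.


Sort ascending: [10, 16, 23, 47, 60, 63, 70, 76, 77]
The 5th element (1-indexed) is at index 4.
Value = 60
Final answer: 60


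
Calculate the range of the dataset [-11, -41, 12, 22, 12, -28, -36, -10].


Maximum value: 22
Minimum value: -41
Range = 22 - (-41) = 63
Final answer: 63


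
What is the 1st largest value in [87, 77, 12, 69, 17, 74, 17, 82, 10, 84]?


Sort descending: [87, 84, 82, 77, 74, 69, 17, 17, 12, 10]
The 1st element (1-indexed) is at index 0.
Value = 87
Final answer: 87


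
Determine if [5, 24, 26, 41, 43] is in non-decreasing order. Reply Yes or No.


Check consecutive pairs:
  5 <= 24? True
  24 <= 26? True
  26 <= 41? True
  41 <= 43? True
Every consecutive pair is in order, so the list is non-decreasing.
Final answer: Yes


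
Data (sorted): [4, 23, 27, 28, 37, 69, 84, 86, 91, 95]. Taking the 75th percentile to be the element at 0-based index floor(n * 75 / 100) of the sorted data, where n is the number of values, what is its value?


The dataset has n = 10 elements.
Index = floor(10 * 75 / 100) = floor(750 / 100) = floor(7.5) = 7
Counting from index 0 in the sorted data, the element at index 7 is 86.
Final answer: 86


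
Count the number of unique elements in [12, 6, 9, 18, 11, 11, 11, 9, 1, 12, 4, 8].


List all unique values:
Distinct values: [1, 4, 6, 8, 9, 11, 12, 18]
Count = 8
Final answer: 8


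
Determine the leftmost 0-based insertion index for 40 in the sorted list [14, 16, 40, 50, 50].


List is sorted: [14, 16, 40, 50, 50]
We need the leftmost position where 40 can be inserted, i.e. the first index whose element is >= 40 (or the end of the list if none is).
Binary search with low=0, high=5 (0-based indices):
  low=0, high=5, mid=2: a[2]=40 >= 40, so high = 2
  low=0, high=2, mid=1: a[1]=16 < 40, so low = 2
Now low = high = 2, so the insertion index is 2.
Final answer: 2


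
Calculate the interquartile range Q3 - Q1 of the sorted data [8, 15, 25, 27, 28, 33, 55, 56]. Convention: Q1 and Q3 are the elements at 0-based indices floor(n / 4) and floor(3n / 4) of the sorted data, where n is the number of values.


The data has n = 8 elements.
Q1 index = floor(8 / 4) = floor(2) = 2; Q3 index = floor(3 * 8 / 4) = floor(6) = 6
Q1 = element at index 2 = 25
Q3 = element at index 6 = 55
IQR = 55 - 25 = 30
Final answer: 30


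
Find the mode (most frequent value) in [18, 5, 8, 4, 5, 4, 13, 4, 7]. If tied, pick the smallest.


Count the frequency of each value:
  4 appears 3 time(s)
  5 appears 2 time(s)
  7 appears 1 time(s)
  8 appears 1 time(s)
  13 appears 1 time(s)
  18 appears 1 time(s)
Maximum frequency is 3.
Only 4 reaches that frequency, so it is the mode.
Final answer: 4


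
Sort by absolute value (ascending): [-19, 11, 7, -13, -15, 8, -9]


Compute absolute values:
  |-19| = 19
  |11| = 11
  |7| = 7
  |-13| = 13
  |-15| = 15
  |8| = 8
  |-9| = 9
Absolute values in increasing order: 7 < 8 < 9 < 11 < 13 < 15 < 19
Listing the original numbers in that order gives the answer.
Final answer: [7, 8, -9, 11, -13, -15, -19]


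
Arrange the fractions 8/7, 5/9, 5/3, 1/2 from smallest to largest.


Convert to decimal for comparison:
  8/7 = 1.1429
  5/9 = 0.5556
  5/3 = 1.6667
  1/2 = 0.5
Decimals in increasing order: 0.5 < 0.5556 < 1.1429 < 1.6667
Writing each back as its fraction gives the sorted order.
Final answer: 1/2, 5/9, 8/7, 5/3


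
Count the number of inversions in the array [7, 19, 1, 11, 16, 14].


For each element, count the later elements that are smaller than it:
  7 (index 0): smaller elements after it = [1] -> 1
  19 (index 1): smaller elements after it = [1, 11, 16, 14] -> 4
  1 (index 2): smaller elements after it = [] -> 0
  11 (index 3): smaller elements after it = [] -> 0
  16 (index 4): smaller elements after it = [14] -> 1
Total inversions = 1 + 4 + 0 + 0 + 1 = 6
Final answer: 6
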